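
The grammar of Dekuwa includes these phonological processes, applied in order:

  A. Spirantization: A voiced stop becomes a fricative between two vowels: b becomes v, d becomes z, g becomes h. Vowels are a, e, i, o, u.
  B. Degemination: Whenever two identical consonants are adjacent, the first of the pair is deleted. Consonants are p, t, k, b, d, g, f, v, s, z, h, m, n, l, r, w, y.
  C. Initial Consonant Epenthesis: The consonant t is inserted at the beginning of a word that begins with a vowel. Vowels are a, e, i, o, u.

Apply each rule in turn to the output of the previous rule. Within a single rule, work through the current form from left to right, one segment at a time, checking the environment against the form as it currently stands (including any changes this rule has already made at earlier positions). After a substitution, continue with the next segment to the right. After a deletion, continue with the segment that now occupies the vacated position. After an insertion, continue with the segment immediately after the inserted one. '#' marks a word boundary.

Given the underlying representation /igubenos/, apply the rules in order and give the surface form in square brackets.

[tihuvenos]

A Spirantization: [igubenos] → [ihuvenos]
B Degemination: no change — [ihuvenos]
C Initial Consonant Epenthesis: [ihuvenos] → [tihuvenos]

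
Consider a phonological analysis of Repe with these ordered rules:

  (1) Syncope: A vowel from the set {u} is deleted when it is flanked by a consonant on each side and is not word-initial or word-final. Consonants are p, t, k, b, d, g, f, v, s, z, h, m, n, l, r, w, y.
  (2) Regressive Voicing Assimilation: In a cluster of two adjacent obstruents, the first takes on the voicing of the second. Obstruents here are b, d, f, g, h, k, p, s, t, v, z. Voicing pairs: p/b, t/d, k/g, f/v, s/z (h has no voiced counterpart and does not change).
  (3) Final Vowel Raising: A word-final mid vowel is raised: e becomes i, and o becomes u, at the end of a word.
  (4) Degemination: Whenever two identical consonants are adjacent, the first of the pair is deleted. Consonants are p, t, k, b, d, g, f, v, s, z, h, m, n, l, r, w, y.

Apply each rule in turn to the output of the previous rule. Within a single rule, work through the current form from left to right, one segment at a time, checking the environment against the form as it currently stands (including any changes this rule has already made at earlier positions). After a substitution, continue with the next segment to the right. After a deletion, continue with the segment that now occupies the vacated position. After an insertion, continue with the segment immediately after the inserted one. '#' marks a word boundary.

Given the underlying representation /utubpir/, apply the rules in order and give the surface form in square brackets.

(1) Syncope: [utubpir] → [utbpir]
(2) Regressive Voicing Assimilation: [utbpir] → [udppir]
(3) Final Vowel Raising: no change — [udppir]
(4) Degemination: [udppir] → [udpir]

[udpir]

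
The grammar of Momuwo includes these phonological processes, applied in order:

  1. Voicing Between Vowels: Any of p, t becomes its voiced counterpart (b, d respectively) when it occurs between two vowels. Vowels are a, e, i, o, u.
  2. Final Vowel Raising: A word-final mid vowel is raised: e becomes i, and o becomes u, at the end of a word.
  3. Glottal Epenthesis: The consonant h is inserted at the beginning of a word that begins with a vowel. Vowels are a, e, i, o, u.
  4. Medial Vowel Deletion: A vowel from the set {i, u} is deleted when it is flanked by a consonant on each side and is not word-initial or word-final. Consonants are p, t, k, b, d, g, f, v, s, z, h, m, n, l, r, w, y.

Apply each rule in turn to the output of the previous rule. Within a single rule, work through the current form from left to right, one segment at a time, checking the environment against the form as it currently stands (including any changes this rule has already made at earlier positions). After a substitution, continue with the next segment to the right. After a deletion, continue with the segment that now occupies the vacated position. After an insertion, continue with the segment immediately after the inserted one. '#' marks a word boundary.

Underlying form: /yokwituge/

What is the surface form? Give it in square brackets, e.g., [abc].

[yokwdgi]

1 Voicing Between Vowels: [yokwituge] → [yokwiduge]
2 Final Vowel Raising: [yokwiduge] → [yokwidugi]
3 Glottal Epenthesis: no change — [yokwidugi]
4 Medial Vowel Deletion: [yokwidugi] → [yokwdgi]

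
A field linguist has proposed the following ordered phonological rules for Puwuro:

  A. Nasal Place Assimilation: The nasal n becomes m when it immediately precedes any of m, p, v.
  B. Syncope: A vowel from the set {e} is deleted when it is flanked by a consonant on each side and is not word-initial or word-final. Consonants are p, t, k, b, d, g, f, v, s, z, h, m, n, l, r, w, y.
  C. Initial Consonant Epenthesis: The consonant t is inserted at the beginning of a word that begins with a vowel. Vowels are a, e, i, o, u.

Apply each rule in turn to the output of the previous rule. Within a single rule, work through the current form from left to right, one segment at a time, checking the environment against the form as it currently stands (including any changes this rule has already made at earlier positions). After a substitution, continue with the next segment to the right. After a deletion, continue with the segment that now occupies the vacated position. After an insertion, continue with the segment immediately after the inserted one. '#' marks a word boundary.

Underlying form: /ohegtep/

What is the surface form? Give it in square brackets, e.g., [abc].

A Nasal Place Assimilation: no change — [ohegtep]
B Syncope: [ohegtep] → [ohgtp]
C Initial Consonant Epenthesis: [ohgtp] → [tohgtp]

[tohgtp]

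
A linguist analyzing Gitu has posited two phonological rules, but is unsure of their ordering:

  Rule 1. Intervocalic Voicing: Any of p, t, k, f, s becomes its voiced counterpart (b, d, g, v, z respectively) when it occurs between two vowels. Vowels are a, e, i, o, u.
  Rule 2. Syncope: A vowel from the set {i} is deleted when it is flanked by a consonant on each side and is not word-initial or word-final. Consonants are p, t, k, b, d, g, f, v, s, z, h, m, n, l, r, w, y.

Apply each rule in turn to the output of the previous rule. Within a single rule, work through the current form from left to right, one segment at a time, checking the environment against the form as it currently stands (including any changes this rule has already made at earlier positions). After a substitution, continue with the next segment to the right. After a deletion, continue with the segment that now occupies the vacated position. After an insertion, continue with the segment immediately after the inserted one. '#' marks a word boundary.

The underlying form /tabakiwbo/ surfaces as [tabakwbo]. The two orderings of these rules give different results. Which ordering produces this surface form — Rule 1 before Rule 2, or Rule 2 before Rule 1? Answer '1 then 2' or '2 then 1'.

Order 1 then 2:
  1 Intervocalic Voicing: [tabakiwbo] → [tabagiwbo]
  2 Syncope: [tabagiwbo] → [tabagwbo]
  result: [tabagwbo]
Order 2 then 1:
  2 Syncope: [tabakiwbo] → [tabakwbo]
  1 Intervocalic Voicing: no change — [tabakwbo]
  result: [tabakwbo]

2 then 1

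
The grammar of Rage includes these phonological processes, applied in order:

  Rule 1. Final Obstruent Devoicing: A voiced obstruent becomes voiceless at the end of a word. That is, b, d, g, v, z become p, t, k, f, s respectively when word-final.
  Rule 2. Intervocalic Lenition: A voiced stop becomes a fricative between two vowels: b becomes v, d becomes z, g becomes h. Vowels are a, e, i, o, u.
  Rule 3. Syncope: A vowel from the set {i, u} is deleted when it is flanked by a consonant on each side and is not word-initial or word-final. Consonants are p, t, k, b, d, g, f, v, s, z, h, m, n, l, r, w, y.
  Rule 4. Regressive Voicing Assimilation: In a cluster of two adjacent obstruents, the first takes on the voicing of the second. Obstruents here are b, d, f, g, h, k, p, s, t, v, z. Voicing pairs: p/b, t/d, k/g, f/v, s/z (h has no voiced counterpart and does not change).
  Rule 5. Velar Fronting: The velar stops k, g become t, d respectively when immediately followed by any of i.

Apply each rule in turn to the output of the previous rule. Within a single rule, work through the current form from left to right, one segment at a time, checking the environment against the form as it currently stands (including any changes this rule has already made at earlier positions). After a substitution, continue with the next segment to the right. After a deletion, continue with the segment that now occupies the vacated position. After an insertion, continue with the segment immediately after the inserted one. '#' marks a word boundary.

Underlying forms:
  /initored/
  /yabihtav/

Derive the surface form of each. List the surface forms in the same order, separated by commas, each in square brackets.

/initored/:
  Rule 1 Final Obstruent Devoicing: [initored] → [initoret]
  Rule 2 Intervocalic Lenition: no change — [initoret]
  Rule 3 Syncope: [initoret] → [intoret]
  Rule 4 Regressive Voicing Assimilation: no change — [intoret]
  Rule 5 Velar Fronting: no change — [intoret]
/yabihtav/:
  Rule 1 Final Obstruent Devoicing: [yabihtav] → [yabihtaf]
  Rule 2 Intervocalic Lenition: [yabihtaf] → [yavihtaf]
  Rule 3 Syncope: [yavihtaf] → [yavhtaf]
  Rule 4 Regressive Voicing Assimilation: [yavhtaf] → [yafhtaf]
  Rule 5 Velar Fronting: no change — [yafhtaf]

[intoret], [yafhtaf]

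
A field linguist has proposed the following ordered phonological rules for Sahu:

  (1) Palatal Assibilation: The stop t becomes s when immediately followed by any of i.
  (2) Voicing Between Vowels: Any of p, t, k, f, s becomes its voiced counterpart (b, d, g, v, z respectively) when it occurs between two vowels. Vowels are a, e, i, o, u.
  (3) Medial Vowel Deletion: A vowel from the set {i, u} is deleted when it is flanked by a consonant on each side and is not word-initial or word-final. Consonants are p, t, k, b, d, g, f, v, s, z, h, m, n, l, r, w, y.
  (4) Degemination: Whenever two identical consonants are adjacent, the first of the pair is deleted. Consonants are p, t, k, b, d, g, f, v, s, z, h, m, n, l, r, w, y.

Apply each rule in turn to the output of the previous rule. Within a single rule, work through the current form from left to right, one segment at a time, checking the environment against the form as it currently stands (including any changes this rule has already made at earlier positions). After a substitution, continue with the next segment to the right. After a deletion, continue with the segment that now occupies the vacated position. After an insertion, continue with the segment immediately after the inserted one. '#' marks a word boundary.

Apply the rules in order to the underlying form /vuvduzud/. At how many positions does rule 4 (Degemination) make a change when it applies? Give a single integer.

1

(1) Palatal Assibilation: no change — [vuvduzud]
(2) Voicing Between Vowels: no change — [vuvduzud]
(3) Medial Vowel Deletion: [vuvduzud] → [vvdzd]
(4) Degemination: [vvdzd] → [vdzd]
Rule 4 changed 1 position(s).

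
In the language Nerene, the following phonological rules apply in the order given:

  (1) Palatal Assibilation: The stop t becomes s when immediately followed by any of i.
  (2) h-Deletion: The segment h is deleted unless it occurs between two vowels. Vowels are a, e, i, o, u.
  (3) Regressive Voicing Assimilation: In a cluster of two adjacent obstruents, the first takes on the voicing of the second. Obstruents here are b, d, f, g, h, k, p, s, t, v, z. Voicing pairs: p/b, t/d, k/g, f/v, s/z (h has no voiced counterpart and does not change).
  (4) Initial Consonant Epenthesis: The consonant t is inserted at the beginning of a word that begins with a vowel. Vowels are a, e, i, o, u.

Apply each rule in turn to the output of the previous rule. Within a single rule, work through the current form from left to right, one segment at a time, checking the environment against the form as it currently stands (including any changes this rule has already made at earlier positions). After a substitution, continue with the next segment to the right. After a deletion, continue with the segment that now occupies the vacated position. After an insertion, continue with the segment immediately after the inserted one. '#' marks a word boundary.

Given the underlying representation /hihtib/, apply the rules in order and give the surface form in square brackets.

(1) Palatal Assibilation: [hihtib] → [hihsib]
(2) h-Deletion: [hihsib] → [isib]
(3) Regressive Voicing Assimilation: no change — [isib]
(4) Initial Consonant Epenthesis: [isib] → [tisib]

[tisib]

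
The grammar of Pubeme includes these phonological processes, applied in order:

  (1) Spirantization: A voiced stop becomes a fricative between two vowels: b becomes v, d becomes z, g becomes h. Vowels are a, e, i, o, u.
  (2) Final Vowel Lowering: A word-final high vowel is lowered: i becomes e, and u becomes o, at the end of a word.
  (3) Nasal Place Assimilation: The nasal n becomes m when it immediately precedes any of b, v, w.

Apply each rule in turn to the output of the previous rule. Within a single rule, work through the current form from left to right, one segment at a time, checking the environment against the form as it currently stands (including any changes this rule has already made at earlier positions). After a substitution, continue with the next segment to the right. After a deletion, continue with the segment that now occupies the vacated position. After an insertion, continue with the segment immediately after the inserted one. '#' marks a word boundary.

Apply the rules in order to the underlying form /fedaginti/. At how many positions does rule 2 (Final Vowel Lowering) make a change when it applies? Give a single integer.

(1) Spirantization: [fedaginti] → [fezahinti]
(2) Final Vowel Lowering: [fezahinti] → [fezahinte]
(3) Nasal Place Assimilation: no change — [fezahinte]
Rule 2 changed 1 position(s).

1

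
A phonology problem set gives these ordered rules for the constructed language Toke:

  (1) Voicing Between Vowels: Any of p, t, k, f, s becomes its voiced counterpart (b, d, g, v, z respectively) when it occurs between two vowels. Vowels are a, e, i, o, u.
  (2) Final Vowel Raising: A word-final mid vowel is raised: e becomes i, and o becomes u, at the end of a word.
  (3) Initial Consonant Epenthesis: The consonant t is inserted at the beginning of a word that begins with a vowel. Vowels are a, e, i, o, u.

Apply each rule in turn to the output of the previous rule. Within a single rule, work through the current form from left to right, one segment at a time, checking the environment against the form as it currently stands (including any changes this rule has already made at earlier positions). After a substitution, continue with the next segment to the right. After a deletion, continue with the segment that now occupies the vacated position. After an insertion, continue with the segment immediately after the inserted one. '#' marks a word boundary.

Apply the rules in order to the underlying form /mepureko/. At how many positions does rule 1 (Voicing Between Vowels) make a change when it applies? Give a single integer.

2

(1) Voicing Between Vowels: [mepureko] → [meburego]
(2) Final Vowel Raising: [meburego] → [meburegu]
(3) Initial Consonant Epenthesis: no change — [meburegu]
Rule 1 changed 2 position(s).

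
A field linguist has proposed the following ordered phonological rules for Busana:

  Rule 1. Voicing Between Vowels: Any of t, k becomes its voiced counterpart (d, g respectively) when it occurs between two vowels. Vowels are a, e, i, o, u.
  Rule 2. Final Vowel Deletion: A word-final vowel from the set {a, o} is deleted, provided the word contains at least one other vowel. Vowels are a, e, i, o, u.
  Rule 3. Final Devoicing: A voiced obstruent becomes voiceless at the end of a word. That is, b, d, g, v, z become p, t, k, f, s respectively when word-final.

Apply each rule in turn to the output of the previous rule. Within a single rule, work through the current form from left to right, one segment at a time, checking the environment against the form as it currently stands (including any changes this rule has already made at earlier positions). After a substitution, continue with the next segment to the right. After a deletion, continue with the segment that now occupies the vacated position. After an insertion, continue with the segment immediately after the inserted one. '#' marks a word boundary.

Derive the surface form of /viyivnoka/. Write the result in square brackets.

[viyivnok]

Rule 1 Voicing Between Vowels: [viyivnoka] → [viyivnoga]
Rule 2 Final Vowel Deletion: [viyivnoga] → [viyivnog]
Rule 3 Final Devoicing: [viyivnog] → [viyivnok]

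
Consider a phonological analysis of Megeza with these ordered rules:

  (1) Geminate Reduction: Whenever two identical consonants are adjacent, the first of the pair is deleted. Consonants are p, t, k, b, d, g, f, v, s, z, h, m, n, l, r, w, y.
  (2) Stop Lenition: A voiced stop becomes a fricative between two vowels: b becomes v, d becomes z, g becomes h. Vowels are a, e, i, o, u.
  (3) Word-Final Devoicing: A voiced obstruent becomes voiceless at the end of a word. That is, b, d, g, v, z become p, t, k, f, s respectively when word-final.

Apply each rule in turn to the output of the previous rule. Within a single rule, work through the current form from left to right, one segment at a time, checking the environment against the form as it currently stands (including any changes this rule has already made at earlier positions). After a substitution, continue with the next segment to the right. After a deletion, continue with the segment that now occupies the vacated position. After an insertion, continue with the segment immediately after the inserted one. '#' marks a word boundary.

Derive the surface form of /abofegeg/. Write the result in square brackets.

[avofehek]

(1) Geminate Reduction: no change — [abofegeg]
(2) Stop Lenition: [abofegeg] → [avofeheg]
(3) Word-Final Devoicing: [avofeheg] → [avofehek]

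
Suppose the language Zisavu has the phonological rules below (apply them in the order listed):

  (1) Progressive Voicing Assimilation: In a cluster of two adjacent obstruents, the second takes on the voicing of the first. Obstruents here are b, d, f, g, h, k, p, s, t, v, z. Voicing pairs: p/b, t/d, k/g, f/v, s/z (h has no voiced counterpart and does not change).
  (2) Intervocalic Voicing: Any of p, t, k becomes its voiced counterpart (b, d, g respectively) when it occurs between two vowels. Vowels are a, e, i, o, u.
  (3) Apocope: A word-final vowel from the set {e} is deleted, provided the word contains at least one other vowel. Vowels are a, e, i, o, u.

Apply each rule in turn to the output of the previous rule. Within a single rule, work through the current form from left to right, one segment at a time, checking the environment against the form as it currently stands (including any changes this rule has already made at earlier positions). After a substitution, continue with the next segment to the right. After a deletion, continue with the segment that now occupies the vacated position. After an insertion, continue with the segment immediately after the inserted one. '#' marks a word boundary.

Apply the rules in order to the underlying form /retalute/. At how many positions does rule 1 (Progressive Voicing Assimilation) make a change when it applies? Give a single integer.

(1) Progressive Voicing Assimilation: no change — [retalute]
(2) Intervocalic Voicing: [retalute] → [redalude]
(3) Apocope: [redalude] → [redalud]
Rule 1 changed 0 position(s).

0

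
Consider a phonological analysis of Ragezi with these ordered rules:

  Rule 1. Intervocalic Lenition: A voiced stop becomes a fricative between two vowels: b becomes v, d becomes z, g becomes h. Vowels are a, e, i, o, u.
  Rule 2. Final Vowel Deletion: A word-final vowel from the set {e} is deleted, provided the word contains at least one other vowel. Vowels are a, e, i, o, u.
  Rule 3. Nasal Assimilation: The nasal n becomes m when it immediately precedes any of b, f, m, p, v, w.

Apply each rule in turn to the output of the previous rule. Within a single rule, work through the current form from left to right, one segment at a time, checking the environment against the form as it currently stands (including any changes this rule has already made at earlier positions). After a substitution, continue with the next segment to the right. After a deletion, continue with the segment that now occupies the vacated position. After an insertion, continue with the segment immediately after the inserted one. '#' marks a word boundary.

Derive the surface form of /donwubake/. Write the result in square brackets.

Rule 1 Intervocalic Lenition: [donwubake] → [donwuvake]
Rule 2 Final Vowel Deletion: [donwuvake] → [donwuvak]
Rule 3 Nasal Assimilation: [donwuvak] → [domwuvak]

[domwuvak]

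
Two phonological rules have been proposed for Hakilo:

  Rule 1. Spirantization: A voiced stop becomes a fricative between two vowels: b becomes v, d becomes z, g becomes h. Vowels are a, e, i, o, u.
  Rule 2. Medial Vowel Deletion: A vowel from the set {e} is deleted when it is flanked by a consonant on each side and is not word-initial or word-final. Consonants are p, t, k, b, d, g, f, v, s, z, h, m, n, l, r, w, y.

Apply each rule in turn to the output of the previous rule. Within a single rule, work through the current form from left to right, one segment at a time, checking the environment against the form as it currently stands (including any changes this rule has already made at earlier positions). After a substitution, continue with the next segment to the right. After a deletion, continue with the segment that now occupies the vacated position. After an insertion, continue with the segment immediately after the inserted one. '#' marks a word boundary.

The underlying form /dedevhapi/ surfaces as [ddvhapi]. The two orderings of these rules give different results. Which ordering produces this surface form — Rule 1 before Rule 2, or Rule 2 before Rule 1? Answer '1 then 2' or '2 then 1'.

Order 1 then 2:
  1 Spirantization: [dedevhapi] → [dezevhapi]
  2 Medial Vowel Deletion: [dezevhapi] → [dzvhapi]
  result: [dzvhapi]
Order 2 then 1:
  2 Medial Vowel Deletion: [dedevhapi] → [ddvhapi]
  1 Spirantization: no change — [ddvhapi]
  result: [ddvhapi]

2 then 1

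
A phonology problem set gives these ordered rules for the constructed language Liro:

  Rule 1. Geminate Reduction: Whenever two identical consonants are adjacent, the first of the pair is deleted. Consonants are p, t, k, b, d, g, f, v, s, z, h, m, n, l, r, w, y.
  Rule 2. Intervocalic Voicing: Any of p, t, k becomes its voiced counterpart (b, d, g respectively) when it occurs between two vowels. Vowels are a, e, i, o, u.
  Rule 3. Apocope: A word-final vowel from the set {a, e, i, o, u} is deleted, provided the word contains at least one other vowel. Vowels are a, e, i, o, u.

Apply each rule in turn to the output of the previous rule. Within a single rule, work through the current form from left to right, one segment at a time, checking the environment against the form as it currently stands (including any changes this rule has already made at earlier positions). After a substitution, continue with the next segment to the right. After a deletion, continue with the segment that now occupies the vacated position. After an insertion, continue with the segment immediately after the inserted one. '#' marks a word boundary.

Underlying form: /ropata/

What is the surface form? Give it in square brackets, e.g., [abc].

Rule 1 Geminate Reduction: no change — [ropata]
Rule 2 Intervocalic Voicing: [ropata] → [robada]
Rule 3 Apocope: [robada] → [robad]

[robad]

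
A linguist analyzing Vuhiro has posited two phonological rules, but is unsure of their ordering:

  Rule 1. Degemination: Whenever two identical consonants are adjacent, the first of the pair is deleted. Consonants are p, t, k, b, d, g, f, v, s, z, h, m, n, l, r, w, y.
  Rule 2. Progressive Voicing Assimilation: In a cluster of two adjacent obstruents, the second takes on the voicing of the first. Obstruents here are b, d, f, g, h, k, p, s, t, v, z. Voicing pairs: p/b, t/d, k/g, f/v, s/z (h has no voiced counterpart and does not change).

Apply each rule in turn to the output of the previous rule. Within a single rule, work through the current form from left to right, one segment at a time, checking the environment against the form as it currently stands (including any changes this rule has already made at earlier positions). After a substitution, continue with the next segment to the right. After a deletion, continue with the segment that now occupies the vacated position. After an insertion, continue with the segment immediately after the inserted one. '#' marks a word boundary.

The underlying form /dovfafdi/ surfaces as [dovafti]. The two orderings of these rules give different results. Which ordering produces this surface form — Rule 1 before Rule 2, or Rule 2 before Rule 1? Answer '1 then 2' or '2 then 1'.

2 then 1

Order 1 then 2:
  1 Degemination: no change — [dovfafdi]
  2 Progressive Voicing Assimilation: [dovfafdi] → [dovvafti]
  result: [dovvafti]
Order 2 then 1:
  2 Progressive Voicing Assimilation: [dovfafdi] → [dovvafti]
  1 Degemination: [dovvafti] → [dovafti]
  result: [dovafti]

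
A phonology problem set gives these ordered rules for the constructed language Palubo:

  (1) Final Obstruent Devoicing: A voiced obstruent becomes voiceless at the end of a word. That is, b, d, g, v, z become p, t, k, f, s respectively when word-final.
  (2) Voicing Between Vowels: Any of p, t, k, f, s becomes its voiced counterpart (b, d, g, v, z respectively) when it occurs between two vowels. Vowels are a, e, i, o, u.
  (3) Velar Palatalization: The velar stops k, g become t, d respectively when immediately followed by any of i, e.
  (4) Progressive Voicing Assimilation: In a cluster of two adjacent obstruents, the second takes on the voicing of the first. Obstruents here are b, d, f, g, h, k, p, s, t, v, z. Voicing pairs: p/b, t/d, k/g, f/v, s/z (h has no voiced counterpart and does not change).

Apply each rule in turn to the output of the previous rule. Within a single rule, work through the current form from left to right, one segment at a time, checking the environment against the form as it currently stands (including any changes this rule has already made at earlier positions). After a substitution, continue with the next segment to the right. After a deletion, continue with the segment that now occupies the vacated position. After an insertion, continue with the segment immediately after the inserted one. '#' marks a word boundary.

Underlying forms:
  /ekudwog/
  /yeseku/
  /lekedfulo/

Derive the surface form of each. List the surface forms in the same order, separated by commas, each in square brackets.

[egudwok], [yezegu], [lededvulo]

/ekudwog/:
  (1) Final Obstruent Devoicing: [ekudwog] → [ekudwok]
  (2) Voicing Between Vowels: [ekudwok] → [egudwok]
  (3) Velar Palatalization: no change — [egudwok]
  (4) Progressive Voicing Assimilation: no change — [egudwok]
/yeseku/:
  (1) Final Obstruent Devoicing: no change — [yeseku]
  (2) Voicing Between Vowels: [yeseku] → [yezegu]
  (3) Velar Palatalization: no change — [yezegu]
  (4) Progressive Voicing Assimilation: no change — [yezegu]
/lekedfulo/:
  (1) Final Obstruent Devoicing: no change — [lekedfulo]
  (2) Voicing Between Vowels: [lekedfulo] → [legedfulo]
  (3) Velar Palatalization: [legedfulo] → [lededfulo]
  (4) Progressive Voicing Assimilation: [lededfulo] → [lededvulo]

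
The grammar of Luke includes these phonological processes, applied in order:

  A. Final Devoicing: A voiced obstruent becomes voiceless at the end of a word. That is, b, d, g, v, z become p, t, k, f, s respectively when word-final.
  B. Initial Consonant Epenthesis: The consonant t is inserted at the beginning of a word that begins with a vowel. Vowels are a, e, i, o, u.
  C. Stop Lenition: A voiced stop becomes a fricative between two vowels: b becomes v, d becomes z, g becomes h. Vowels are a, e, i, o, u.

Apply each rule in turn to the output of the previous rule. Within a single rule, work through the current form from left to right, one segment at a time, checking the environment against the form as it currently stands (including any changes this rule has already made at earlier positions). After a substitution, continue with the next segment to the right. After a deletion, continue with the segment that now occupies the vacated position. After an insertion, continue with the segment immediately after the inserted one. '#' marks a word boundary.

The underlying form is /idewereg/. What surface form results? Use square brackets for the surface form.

A Final Devoicing: [idewereg] → [idewerek]
B Initial Consonant Epenthesis: [idewerek] → [tidewerek]
C Stop Lenition: [tidewerek] → [tizewerek]

[tizewerek]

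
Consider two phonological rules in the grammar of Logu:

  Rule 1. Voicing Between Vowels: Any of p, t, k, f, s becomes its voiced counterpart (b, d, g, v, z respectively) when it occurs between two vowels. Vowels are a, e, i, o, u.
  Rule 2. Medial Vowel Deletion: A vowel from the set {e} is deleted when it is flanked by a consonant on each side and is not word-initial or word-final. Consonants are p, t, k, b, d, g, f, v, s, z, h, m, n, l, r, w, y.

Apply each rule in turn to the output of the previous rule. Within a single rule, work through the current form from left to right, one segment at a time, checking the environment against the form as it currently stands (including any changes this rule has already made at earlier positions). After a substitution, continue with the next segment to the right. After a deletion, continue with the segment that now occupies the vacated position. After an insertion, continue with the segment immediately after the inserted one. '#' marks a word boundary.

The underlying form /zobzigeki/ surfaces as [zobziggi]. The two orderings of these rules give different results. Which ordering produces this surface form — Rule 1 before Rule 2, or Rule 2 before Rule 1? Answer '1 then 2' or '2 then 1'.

1 then 2

Order 1 then 2:
  1 Voicing Between Vowels: [zobzigeki] → [zobzigegi]
  2 Medial Vowel Deletion: [zobzigegi] → [zobziggi]
  result: [zobziggi]
Order 2 then 1:
  2 Medial Vowel Deletion: [zobzigeki] → [zobzigki]
  1 Voicing Between Vowels: no change — [zobzigki]
  result: [zobzigki]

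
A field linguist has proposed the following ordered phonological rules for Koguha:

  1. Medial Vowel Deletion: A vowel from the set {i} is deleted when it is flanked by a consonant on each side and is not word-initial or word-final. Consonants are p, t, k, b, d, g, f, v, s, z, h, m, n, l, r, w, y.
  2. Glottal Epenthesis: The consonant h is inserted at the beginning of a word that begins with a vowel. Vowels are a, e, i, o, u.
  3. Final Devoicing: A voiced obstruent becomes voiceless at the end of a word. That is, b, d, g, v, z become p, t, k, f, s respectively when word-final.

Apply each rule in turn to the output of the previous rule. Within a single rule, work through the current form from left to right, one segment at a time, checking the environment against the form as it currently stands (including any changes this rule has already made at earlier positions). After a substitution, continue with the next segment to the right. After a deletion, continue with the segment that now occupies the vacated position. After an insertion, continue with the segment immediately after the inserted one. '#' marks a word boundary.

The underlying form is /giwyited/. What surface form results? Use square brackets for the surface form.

[gwytet]

1 Medial Vowel Deletion: [giwyited] → [gwyted]
2 Glottal Epenthesis: no change — [gwyted]
3 Final Devoicing: [gwyted] → [gwytet]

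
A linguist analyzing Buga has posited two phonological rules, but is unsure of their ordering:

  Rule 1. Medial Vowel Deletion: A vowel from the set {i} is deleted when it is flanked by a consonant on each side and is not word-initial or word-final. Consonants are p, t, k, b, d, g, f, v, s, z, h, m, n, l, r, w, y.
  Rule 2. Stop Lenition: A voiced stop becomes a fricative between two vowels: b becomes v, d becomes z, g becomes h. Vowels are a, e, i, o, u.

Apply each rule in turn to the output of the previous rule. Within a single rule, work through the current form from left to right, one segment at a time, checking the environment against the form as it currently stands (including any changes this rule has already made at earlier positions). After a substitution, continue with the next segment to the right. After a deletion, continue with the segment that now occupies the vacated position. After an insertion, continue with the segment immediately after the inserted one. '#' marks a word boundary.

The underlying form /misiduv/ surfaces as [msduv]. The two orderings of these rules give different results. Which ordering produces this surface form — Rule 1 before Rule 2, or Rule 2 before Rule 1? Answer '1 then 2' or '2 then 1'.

1 then 2

Order 1 then 2:
  1 Medial Vowel Deletion: [misiduv] → [msduv]
  2 Stop Lenition: no change — [msduv]
  result: [msduv]
Order 2 then 1:
  2 Stop Lenition: [misiduv] → [misizuv]
  1 Medial Vowel Deletion: [misizuv] → [mszuv]
  result: [mszuv]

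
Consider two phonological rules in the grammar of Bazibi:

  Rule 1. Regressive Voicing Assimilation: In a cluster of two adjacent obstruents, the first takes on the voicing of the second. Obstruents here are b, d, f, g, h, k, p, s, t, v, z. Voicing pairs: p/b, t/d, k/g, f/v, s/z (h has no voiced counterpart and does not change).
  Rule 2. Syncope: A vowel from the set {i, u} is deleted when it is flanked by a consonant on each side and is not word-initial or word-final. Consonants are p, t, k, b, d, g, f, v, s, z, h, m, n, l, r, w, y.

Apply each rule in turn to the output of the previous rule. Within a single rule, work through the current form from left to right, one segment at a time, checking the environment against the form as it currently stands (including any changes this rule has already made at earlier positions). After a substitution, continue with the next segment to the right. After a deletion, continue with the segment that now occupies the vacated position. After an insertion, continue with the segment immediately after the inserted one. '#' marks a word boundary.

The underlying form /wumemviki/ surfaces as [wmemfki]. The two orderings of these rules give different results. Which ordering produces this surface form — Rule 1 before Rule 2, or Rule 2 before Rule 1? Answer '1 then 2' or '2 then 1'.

2 then 1

Order 1 then 2:
  1 Regressive Voicing Assimilation: no change — [wumemviki]
  2 Syncope: [wumemviki] → [wmemvki]
  result: [wmemvki]
Order 2 then 1:
  2 Syncope: [wumemviki] → [wmemvki]
  1 Regressive Voicing Assimilation: [wmemvki] → [wmemfki]
  result: [wmemfki]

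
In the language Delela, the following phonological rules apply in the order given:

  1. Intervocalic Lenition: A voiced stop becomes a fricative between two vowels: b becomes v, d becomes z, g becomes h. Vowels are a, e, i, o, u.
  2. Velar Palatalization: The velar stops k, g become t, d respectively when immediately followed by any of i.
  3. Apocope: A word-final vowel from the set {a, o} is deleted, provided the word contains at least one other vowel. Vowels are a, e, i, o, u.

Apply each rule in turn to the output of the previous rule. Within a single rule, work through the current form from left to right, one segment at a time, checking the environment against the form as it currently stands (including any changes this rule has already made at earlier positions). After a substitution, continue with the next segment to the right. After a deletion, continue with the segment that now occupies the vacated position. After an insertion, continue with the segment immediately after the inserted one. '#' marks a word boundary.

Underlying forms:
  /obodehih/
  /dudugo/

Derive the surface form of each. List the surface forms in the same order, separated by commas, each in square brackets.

[ovozehih], [duzuh]

/obodehih/:
  1 Intervocalic Lenition: [obodehih] → [ovozehih]
  2 Velar Palatalization: no change — [ovozehih]
  3 Apocope: no change — [ovozehih]
/dudugo/:
  1 Intervocalic Lenition: [dudugo] → [duzuho]
  2 Velar Palatalization: no change — [duzuho]
  3 Apocope: [duzuho] → [duzuh]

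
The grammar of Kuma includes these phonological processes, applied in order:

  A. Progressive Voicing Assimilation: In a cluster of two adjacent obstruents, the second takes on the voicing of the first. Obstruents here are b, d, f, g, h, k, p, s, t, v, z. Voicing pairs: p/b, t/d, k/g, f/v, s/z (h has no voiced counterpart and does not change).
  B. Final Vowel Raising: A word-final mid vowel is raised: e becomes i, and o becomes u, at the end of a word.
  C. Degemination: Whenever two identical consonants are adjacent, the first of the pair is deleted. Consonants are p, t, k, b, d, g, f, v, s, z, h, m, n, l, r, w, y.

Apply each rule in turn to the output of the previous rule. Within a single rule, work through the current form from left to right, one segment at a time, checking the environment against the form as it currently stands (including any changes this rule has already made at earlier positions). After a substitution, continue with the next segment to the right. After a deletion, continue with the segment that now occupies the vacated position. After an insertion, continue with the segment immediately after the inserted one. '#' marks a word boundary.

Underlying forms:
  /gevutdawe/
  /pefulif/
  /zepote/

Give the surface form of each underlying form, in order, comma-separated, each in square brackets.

[gevutawi], [pefulif], [zepoti]

/gevutdawe/:
  A Progressive Voicing Assimilation: [gevutdawe] → [gevuttawe]
  B Final Vowel Raising: [gevuttawe] → [gevuttawi]
  C Degemination: [gevuttawi] → [gevutawi]
/pefulif/:
  A Progressive Voicing Assimilation: no change — [pefulif]
  B Final Vowel Raising: no change — [pefulif]
  C Degemination: no change — [pefulif]
/zepote/:
  A Progressive Voicing Assimilation: no change — [zepote]
  B Final Vowel Raising: [zepote] → [zepoti]
  C Degemination: no change — [zepoti]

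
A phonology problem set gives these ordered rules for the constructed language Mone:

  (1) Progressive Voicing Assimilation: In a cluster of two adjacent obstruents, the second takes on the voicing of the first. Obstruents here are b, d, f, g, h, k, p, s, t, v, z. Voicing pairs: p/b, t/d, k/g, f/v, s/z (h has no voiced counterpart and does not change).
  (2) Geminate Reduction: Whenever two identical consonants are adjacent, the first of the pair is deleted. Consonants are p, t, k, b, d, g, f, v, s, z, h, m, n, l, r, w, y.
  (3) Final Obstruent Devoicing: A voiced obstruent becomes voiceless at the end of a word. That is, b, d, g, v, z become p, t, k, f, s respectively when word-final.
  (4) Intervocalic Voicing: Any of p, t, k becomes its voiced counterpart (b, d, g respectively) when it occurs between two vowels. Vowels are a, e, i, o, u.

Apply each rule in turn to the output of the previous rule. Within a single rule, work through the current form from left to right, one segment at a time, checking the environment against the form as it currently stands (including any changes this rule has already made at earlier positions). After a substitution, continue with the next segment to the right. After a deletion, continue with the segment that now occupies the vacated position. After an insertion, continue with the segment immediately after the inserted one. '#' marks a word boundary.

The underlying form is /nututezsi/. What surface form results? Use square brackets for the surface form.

[nududezi]

(1) Progressive Voicing Assimilation: [nututezsi] → [nututezzi]
(2) Geminate Reduction: [nututezzi] → [nututezi]
(3) Final Obstruent Devoicing: no change — [nututezi]
(4) Intervocalic Voicing: [nututezi] → [nududezi]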